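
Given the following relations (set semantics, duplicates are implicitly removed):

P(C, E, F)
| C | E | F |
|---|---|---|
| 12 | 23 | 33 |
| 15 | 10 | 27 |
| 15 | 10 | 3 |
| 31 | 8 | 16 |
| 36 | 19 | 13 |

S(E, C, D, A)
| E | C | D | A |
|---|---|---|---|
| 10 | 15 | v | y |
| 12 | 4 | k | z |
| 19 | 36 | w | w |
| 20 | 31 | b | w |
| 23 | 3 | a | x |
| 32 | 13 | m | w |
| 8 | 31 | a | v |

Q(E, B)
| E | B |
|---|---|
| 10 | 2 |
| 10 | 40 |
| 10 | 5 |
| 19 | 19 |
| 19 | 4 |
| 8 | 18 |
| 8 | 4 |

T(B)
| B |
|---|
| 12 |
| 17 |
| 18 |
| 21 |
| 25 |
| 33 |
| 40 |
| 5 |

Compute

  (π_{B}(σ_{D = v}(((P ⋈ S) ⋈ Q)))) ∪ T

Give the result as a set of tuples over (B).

Joining P and S on C, E yields {(15, 10, 27, v, y), (15, 10, 3, v, y), (31, 8, 16, a, v), (36, 19, 13, w, w)}.
Joining (P ⋈ S) and Q on E yields {(15, 10, 27, v, y, 2), (15, 10, 27, v, y, 40), (15, 10, 27, v, y, 5), (15, 10, 3, v, y, 2), (15, 10, 3, v, y, 40), (15, 10, 3, v, y, 5), (31, 8, 16, a, v, 18), (31, 8, 16, a, v, 4), (36, 19, 13, w, w, 19), (36, 19, 13, w, w, 4)}.
σ[D = v]: keep tuples satisfying D = v → {(15, 10, 27, v, y, 2), (15, 10, 27, v, y, 40), (15, 10, 27, v, y, 5), (15, 10, 3, v, y, 2), (15, 10, 3, v, y, 40), (15, 10, 3, v, y, 5)}
π[B]: project onto (B) (3 duplicate(s) eliminated) → {2, 40, 5}
Taking the union: {12, 17, 18, 2, 21, 25, 33, 40, 5}

{12, 17, 18, 2, 21, 25, 33, 40, 5}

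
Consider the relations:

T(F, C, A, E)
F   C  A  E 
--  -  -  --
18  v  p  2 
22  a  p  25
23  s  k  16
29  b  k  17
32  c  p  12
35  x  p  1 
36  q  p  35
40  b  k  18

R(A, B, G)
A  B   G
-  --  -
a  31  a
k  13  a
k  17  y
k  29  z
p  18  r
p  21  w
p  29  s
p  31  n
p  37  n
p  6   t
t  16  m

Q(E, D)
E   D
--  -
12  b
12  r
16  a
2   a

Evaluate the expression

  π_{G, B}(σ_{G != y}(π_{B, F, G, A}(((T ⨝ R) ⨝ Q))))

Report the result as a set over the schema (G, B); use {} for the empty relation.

Natural join on A: {(18, v, p, 2, 18, r), (18, v, p, 2, 21, w), (18, v, p, 2, 29, s), (18, v, p, 2, 31, n), (18, v, p, 2, 37, n), (18, v, p, 2, 6, t), (22, a, p, 25, 18, r), (22, a, p, 25, 21, w), (22, a, p, 25, 29, s), (22, a, p, 25, 31, n), (22, a, p, 25, 37, n), (22, a, p, 25, 6, t), (23, s, k, 16, 13, a), (23, s, k, 16, 17, y), (23, s, k, 16, 29, z), (29, b, k, 17, 13, a), (29, b, k, 17, 17, y), (29, b, k, 17, 29, z), (32, c, p, 12, 18, r), (32, c, p, 12, 21, w), (32, c, p, 12, 29, s), (32, c, p, 12, 31, n), (32, c, p, 12, 37, n), (32, c, p, 12, 6, t), (35, x, p, 1, 18, r), (35, x, p, 1, 21, w), (35, x, p, 1, 29, s), (35, x, p, 1, 31, n), (35, x, p, 1, 37, n), (35, x, p, 1, 6, t), (36, q, p, 35, 18, r), (36, q, p, 35, 21, w), (36, q, p, 35, 29, s), (36, q, p, 35, 31, n), (36, q, p, 35, 37, n), (36, q, p, 35, 6, t), (40, b, k, 18, 13, a), (40, b, k, 18, 17, y), (40, b, k, 18, 29, z)}
Natural join on E: {(18, v, p, 2, 18, r, a), (18, v, p, 2, 21, w, a), (18, v, p, 2, 29, s, a), (18, v, p, 2, 31, n, a), (18, v, p, 2, 37, n, a), (18, v, p, 2, 6, t, a), (23, s, k, 16, 13, a, a), (23, s, k, 16, 17, y, a), (23, s, k, 16, 29, z, a), (32, c, p, 12, 18, r, b), (32, c, p, 12, 18, r, r), (32, c, p, 12, 21, w, b), (32, c, p, 12, 21, w, r), (32, c, p, 12, 29, s, b), (32, c, p, 12, 29, s, r), (32, c, p, 12, 31, n, b), (32, c, p, 12, 31, n, r), (32, c, p, 12, 37, n, b), (32, c, p, 12, 37, n, r), (32, c, p, 12, 6, t, b), (32, c, p, 12, 6, t, r)}
Projecting to B, F, G, A (6 duplicate(s) eliminated): {(13, 23, a, k), (17, 23, y, k), (18, 18, r, p), (18, 32, r, p), (21, 18, w, p), (21, 32, w, p), (29, 18, s, p), (29, 23, z, k), (29, 32, s, p), (31, 18, n, p), (31, 32, n, p), (37, 18, n, p), (37, 32, n, p), (6, 18, t, p), (6, 32, t, p)}
Selection G != y: {(13, 23, a, k), (18, 18, r, p), (18, 32, r, p), (21, 18, w, p), (21, 32, w, p), (29, 18, s, p), (29, 23, z, k), (29, 32, s, p), (31, 18, n, p), (31, 32, n, p), (37, 18, n, p), (37, 32, n, p), (6, 18, t, p), (6, 32, t, p)}
Projecting to G, B (6 duplicate(s) eliminated): {(a, 13), (n, 31), (n, 37), (r, 18), (s, 29), (t, 6), (w, 21), (z, 29)}

{(a, 13), (n, 31), (n, 37), (r, 18), (s, 29), (t, 6), (w, 21), (z, 29)}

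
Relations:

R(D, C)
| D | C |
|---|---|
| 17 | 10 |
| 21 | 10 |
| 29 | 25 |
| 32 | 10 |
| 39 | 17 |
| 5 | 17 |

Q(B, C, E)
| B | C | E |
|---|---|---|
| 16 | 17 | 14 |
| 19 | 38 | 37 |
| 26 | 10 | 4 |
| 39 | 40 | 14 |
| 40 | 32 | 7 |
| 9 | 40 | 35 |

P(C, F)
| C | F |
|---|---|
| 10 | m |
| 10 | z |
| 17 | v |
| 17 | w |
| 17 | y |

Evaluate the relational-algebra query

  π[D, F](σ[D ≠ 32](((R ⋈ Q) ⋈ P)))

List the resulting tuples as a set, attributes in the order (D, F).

{(17, m), (17, z), (21, m), (21, z), (39, v), (39, w), (39, y), (5, v), (5, w), (5, y)}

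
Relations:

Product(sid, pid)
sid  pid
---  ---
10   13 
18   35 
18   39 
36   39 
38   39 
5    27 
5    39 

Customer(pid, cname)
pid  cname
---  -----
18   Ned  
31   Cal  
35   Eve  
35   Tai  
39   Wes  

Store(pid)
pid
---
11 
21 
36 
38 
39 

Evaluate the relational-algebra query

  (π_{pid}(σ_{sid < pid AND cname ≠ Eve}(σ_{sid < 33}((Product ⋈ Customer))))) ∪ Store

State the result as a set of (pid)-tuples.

Natural join on pid: {(18, 35, Eve), (18, 35, Tai), (18, 39, Wes), (36, 39, Wes), (38, 39, Wes), (5, 39, Wes)}
Filtering on sid < 33 leaves {(18, 35, Eve), (18, 35, Tai), (18, 39, Wes), (5, 39, Wes)}.
Filtering on sid < pid AND cname ≠ Eve leaves {(18, 35, Tai), (18, 39, Wes), (5, 39, Wes)}.
π_{pid} gives {35, 39} (1 duplicate(s) eliminated).
Union: {35, 39} with {11, 21, 36, 38, 39} → {11, 21, 35, 36, 38, 39}

{11, 21, 35, 36, 38, 39}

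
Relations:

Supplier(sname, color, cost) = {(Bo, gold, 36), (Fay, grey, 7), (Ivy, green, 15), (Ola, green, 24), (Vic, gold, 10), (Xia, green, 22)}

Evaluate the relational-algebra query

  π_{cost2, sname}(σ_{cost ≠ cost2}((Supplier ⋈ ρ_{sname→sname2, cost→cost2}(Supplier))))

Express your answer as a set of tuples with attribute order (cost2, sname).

{(10, Bo), (15, Ola), (15, Xia), (22, Ivy), (22, Ola), (24, Ivy), (24, Xia), (36, Vic)}

ρ[sname→sname2, cost→cost2]: schema becomes (sname2, color, cost2); tuples unchanged.
Supplier ⋈ ρ_{sname→sname2, cost→cost2}(Supplier) (natural join on color): {(Bo, gold, 36, Bo, 36), (Bo, gold, 36, Vic, 10), (Fay, grey, 7, Fay, 7), (Ivy, green, 15, Ivy, 15), (Ivy, green, 15, Ola, 24), (Ivy, green, 15, Xia, 22), (Ola, green, 24, Ivy, 15), (Ola, green, 24, Ola, 24), (Ola, green, 24, Xia, 22), (Vic, gold, 10, Bo, 36), (Vic, gold, 10, Vic, 10), (Xia, green, 22, Ivy, 15), (Xia, green, 22, Ola, 24), (Xia, green, 22, Xia, 22)}
Filtering on cost ≠ cost2 leaves {(Bo, gold, 36, Vic, 10), (Ivy, green, 15, Ola, 24), (Ivy, green, 15, Xia, 22), (Ola, green, 24, Ivy, 15), (Ola, green, 24, Xia, 22), (Vic, gold, 10, Bo, 36), (Xia, green, 22, Ivy, 15), (Xia, green, 22, Ola, 24)}.
π_{cost2, sname} gives {(10, Bo), (15, Ola), (15, Xia), (22, Ivy), (22, Ola), (24, Ivy), (24, Xia), (36, Vic)}.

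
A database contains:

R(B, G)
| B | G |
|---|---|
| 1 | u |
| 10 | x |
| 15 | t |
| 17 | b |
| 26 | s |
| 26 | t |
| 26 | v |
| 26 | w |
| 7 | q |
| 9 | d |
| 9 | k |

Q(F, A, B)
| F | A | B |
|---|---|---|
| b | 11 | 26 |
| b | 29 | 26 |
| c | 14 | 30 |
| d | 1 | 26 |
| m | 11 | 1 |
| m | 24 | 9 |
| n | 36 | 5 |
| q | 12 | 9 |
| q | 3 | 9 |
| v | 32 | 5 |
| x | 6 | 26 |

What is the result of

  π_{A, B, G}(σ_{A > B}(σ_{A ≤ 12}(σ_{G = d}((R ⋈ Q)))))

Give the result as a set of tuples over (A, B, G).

Joining R and Q on B yields {(1, u, m, 11), (26, s, b, 11), (26, s, b, 29), (26, s, d, 1), (26, s, x, 6), (26, t, b, 11), (26, t, b, 29), (26, t, d, 1), (26, t, x, 6), (26, v, b, 11), (26, v, b, 29), (26, v, d, 1), (26, v, x, 6), (26, w, b, 11), (26, w, b, 29), (26, w, d, 1), (26, w, x, 6), (9, d, m, 24), (9, d, q, 12), (9, d, q, 3), (9, k, m, 24), (9, k, q, 12), (9, k, q, 3)}.
Apply σ_{G = d}; surviving tuples: {(9, d, m, 24), (9, d, q, 12), (9, d, q, 3)}
Apply σ_{A ≤ 12}; surviving tuples: {(9, d, q, 12), (9, d, q, 3)}
Apply σ_{A > B}; surviving tuples: {(9, d, q, 12)}
Projecting to A, B, G: {(12, 9, d)}

{(12, 9, d)}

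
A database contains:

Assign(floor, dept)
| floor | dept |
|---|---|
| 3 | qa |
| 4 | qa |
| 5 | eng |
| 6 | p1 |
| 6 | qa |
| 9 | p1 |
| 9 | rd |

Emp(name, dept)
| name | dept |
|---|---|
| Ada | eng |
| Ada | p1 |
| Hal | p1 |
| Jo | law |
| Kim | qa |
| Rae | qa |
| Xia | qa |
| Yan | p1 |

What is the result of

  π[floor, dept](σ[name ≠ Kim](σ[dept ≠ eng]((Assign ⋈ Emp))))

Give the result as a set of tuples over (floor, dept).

Assign ⋈ Emp (natural join on dept): {(3, qa, Kim), (3, qa, Rae), (3, qa, Xia), (4, qa, Kim), (4, qa, Rae), (4, qa, Xia), (5, eng, Ada), (6, p1, Ada), (6, p1, Hal), (6, p1, Yan), (6, qa, Kim), (6, qa, Rae), (6, qa, Xia), (9, p1, Ada), (9, p1, Hal), (9, p1, Yan)}
Filtering on dept ≠ eng leaves {(3, qa, Kim), (3, qa, Rae), (3, qa, Xia), (4, qa, Kim), (4, qa, Rae), (4, qa, Xia), (6, p1, Ada), (6, p1, Hal), (6, p1, Yan), (6, qa, Kim), (6, qa, Rae), (6, qa, Xia), (9, p1, Ada), (9, p1, Hal), (9, p1, Yan)}.
Filtering on name ≠ Kim leaves {(3, qa, Rae), (3, qa, Xia), (4, qa, Rae), (4, qa, Xia), (6, p1, Ada), (6, p1, Hal), (6, p1, Yan), (6, qa, Rae), (6, qa, Xia), (9, p1, Ada), (9, p1, Hal), (9, p1, Yan)}.
Keep only column(s) floor, dept (7 duplicate(s) eliminated): {(3, qa), (4, qa), (6, p1), (6, qa), (9, p1)}

{(3, qa), (4, qa), (6, p1), (6, qa), (9, p1)}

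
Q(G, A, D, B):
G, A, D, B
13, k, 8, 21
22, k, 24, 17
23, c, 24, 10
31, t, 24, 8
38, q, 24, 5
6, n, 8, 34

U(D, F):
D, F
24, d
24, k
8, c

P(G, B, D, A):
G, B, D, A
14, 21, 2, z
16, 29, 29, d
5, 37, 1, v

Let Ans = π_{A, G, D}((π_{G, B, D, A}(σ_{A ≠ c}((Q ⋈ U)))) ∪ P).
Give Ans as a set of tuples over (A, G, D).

{(d, 16, 29), (k, 13, 8), (k, 22, 24), (n, 6, 8), (q, 38, 24), (t, 31, 24), (v, 5, 1), (z, 14, 2)}

Joining Q and U on D yields {(13, k, 8, 21, c), (22, k, 24, 17, d), (22, k, 24, 17, k), (23, c, 24, 10, d), (23, c, 24, 10, k), (31, t, 24, 8, d), (31, t, 24, 8, k), (38, q, 24, 5, d), (38, q, 24, 5, k), (6, n, 8, 34, c)}.
Filtering on A ≠ c leaves {(13, k, 8, 21, c), (22, k, 24, 17, d), (22, k, 24, 17, k), (31, t, 24, 8, d), (31, t, 24, 8, k), (38, q, 24, 5, d), (38, q, 24, 5, k), (6, n, 8, 34, c)}.
Projecting to G, B, D, A (3 duplicate(s) eliminated): {(13, 21, 8, k), (22, 17, 24, k), (31, 8, 24, t), (38, 5, 24, q), (6, 34, 8, n)}
Taking the union: {(13, 21, 8, k), (14, 21, 2, z), (16, 29, 29, d), (22, 17, 24, k), (31, 8, 24, t), (38, 5, 24, q), (5, 37, 1, v), (6, 34, 8, n)}
Projecting to A, G, D: {(d, 16, 29), (k, 13, 8), (k, 22, 24), (n, 6, 8), (q, 38, 24), (t, 31, 24), (v, 5, 1), (z, 14, 2)}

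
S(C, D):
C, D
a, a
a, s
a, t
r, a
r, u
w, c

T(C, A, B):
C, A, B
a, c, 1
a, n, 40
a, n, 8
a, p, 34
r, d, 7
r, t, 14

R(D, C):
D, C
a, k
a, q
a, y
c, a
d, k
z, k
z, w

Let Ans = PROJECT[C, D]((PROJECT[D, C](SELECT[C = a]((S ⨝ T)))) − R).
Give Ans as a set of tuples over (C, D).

{(a, a), (a, s), (a, t)}

Natural join on C: {(a, a, c, 1), (a, a, n, 40), (a, a, n, 8), (a, a, p, 34), (a, s, c, 1), (a, s, n, 40), (a, s, n, 8), (a, s, p, 34), (a, t, c, 1), (a, t, n, 40), (a, t, n, 8), (a, t, p, 34), (r, a, d, 7), (r, a, t, 14), (r, u, d, 7), (r, u, t, 14)}
Selection C = a: {(a, a, c, 1), (a, a, n, 40), (a, a, n, 8), (a, a, p, 34), (a, s, c, 1), (a, s, n, 40), (a, s, n, 8), (a, s, p, 34), (a, t, c, 1), (a, t, n, 40), (a, t, n, 8), (a, t, p, 34)}
Projecting to D, C (9 duplicate(s) eliminated): {(a, a), (s, a), (t, a)}
Taking the difference: {(a, a), (s, a), (t, a)}
Projecting to C, D: {(a, a), (a, s), (a, t)}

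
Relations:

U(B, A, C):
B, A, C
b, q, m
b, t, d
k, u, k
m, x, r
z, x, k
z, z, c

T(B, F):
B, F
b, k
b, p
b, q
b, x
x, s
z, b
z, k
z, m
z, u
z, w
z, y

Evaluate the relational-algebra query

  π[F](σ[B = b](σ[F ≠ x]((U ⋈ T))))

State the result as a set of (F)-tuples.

{k, p, q}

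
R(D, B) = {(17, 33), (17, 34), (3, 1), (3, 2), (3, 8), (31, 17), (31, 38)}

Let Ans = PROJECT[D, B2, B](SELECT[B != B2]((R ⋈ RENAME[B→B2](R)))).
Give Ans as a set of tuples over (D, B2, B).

{(17, 33, 34), (17, 34, 33), (3, 1, 2), (3, 1, 8), (3, 2, 1), (3, 2, 8), (3, 8, 1), (3, 8, 2), (31, 17, 38), (31, 38, 17)}

ρ[B→B2]: schema becomes (D, B2); tuples unchanged.
Joining R and RENAME[B→B2](R) on D yields {(17, 33, 33), (17, 33, 34), (17, 34, 33), (17, 34, 34), (3, 1, 1), (3, 1, 2), (3, 1, 8), (3, 2, 1), (3, 2, 2), (3, 2, 8), (3, 8, 1), (3, 8, 2), (3, 8, 8), (31, 17, 17), (31, 17, 38), (31, 38, 17), (31, 38, 38)}.
Apply σ_{B != B2}; surviving tuples: {(17, 33, 34), (17, 34, 33), (3, 1, 2), (3, 1, 8), (3, 2, 1), (3, 2, 8), (3, 8, 1), (3, 8, 2), (31, 17, 38), (31, 38, 17)}
π_{D, B2, B} gives {(17, 33, 34), (17, 34, 33), (3, 1, 2), (3, 1, 8), (3, 2, 1), (3, 2, 8), (3, 8, 1), (3, 8, 2), (31, 17, 38), (31, 38, 17)}.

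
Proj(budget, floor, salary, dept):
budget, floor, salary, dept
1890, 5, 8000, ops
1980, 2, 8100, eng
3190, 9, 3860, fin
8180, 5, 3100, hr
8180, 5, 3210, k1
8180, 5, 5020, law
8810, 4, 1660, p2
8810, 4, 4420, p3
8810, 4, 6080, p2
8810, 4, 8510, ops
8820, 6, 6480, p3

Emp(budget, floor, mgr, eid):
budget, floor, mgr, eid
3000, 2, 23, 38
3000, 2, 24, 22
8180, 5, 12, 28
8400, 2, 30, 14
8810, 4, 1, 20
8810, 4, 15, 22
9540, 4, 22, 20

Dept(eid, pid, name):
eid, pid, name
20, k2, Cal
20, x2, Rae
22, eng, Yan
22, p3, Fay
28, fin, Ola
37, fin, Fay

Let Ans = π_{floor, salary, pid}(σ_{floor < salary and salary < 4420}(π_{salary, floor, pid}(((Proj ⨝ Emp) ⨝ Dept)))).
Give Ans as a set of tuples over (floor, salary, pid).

{(4, 1660, eng), (4, 1660, k2), (4, 1660, p3), (4, 1660, x2), (5, 3100, fin), (5, 3210, fin)}

Proj ⋈ Emp (natural join on budget, floor): {(8180, 5, 3100, hr, 12, 28), (8180, 5, 3210, k1, 12, 28), (8180, 5, 5020, law, 12, 28), (8810, 4, 1660, p2, 1, 20), (8810, 4, 1660, p2, 15, 22), (8810, 4, 4420, p3, 1, 20), (8810, 4, 4420, p3, 15, 22), (8810, 4, 6080, p2, 1, 20), (8810, 4, 6080, p2, 15, 22), (8810, 4, 8510, ops, 1, 20), (8810, 4, 8510, ops, 15, 22)}
(Proj ⨝ Emp) ⋈ Dept (natural join on eid): {(8180, 5, 3100, hr, 12, 28, fin, Ola), (8180, 5, 3210, k1, 12, 28, fin, Ola), (8180, 5, 5020, law, 12, 28, fin, Ola), (8810, 4, 1660, p2, 1, 20, k2, Cal), (8810, 4, 1660, p2, 1, 20, x2, Rae), (8810, 4, 1660, p2, 15, 22, eng, Yan), (8810, 4, 1660, p2, 15, 22, p3, Fay), (8810, 4, 4420, p3, 1, 20, k2, Cal), (8810, 4, 4420, p3, 1, 20, x2, Rae), (8810, 4, 4420, p3, 15, 22, eng, Yan), (8810, 4, 4420, p3, 15, 22, p3, Fay), (8810, 4, 6080, p2, 1, 20, k2, Cal), (8810, 4, 6080, p2, 1, 20, x2, Rae), (8810, 4, 6080, p2, 15, 22, eng, Yan), (8810, 4, 6080, p2, 15, 22, p3, Fay), (8810, 4, 8510, ops, 1, 20, k2, Cal), (8810, 4, 8510, ops, 1, 20, x2, Rae), (8810, 4, 8510, ops, 15, 22, eng, Yan), (8810, 4, 8510, ops, 15, 22, p3, Fay)}
Projecting to salary, floor, pid: {(1660, 4, eng), (1660, 4, k2), (1660, 4, p3), (1660, 4, x2), (3100, 5, fin), (3210, 5, fin), (4420, 4, eng), (4420, 4, k2), (4420, 4, p3), (4420, 4, x2), (5020, 5, fin), (6080, 4, eng), (6080, 4, k2), (6080, 4, p3), (6080, 4, x2), (8510, 4, eng), (8510, 4, k2), (8510, 4, p3), (8510, 4, x2)}
Selection floor < salary and salary < 4420: {(1660, 4, eng), (1660, 4, k2), (1660, 4, p3), (1660, 4, x2), (3100, 5, fin), (3210, 5, fin)}
Projecting to floor, salary, pid: {(4, 1660, eng), (4, 1660, k2), (4, 1660, p3), (4, 1660, x2), (5, 3100, fin), (5, 3210, fin)}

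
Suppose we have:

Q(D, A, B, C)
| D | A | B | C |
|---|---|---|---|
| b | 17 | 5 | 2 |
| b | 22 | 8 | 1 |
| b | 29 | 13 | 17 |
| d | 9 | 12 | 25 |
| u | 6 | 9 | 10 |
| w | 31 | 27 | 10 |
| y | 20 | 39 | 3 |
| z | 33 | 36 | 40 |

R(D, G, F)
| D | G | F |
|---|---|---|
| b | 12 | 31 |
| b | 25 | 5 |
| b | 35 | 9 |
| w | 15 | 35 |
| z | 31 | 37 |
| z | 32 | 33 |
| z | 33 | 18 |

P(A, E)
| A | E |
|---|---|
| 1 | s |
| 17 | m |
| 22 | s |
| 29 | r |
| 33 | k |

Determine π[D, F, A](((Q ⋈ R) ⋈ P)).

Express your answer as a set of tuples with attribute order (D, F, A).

Natural join on D: {(b, 17, 5, 2, 12, 31), (b, 17, 5, 2, 25, 5), (b, 17, 5, 2, 35, 9), (b, 22, 8, 1, 12, 31), (b, 22, 8, 1, 25, 5), (b, 22, 8, 1, 35, 9), (b, 29, 13, 17, 12, 31), (b, 29, 13, 17, 25, 5), (b, 29, 13, 17, 35, 9), (w, 31, 27, 10, 15, 35), (z, 33, 36, 40, 31, 37), (z, 33, 36, 40, 32, 33), (z, 33, 36, 40, 33, 18)}
Natural join on A: {(b, 17, 5, 2, 12, 31, m), (b, 17, 5, 2, 25, 5, m), (b, 17, 5, 2, 35, 9, m), (b, 22, 8, 1, 12, 31, s), (b, 22, 8, 1, 25, 5, s), (b, 22, 8, 1, 35, 9, s), (b, 29, 13, 17, 12, 31, r), (b, 29, 13, 17, 25, 5, r), (b, 29, 13, 17, 35, 9, r), (z, 33, 36, 40, 31, 37, k), (z, 33, 36, 40, 32, 33, k), (z, 33, 36, 40, 33, 18, k)}
Keep only column(s) D, F, A: {(b, 31, 17), (b, 31, 22), (b, 31, 29), (b, 5, 17), (b, 5, 22), (b, 5, 29), (b, 9, 17), (b, 9, 22), (b, 9, 29), (z, 18, 33), (z, 33, 33), (z, 37, 33)}

{(b, 31, 17), (b, 31, 22), (b, 31, 29), (b, 5, 17), (b, 5, 22), (b, 5, 29), (b, 9, 17), (b, 9, 22), (b, 9, 29), (z, 18, 33), (z, 33, 33), (z, 37, 33)}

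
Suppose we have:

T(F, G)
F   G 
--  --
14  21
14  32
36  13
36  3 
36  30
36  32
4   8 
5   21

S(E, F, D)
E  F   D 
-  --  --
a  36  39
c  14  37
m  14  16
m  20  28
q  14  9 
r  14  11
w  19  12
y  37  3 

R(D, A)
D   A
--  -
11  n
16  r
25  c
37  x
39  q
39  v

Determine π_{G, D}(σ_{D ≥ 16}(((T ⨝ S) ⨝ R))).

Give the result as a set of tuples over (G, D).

{(13, 39), (21, 16), (21, 37), (3, 39), (30, 39), (32, 16), (32, 37), (32, 39)}

T ⋈ S (natural join on F): {(14, 21, c, 37), (14, 21, m, 16), (14, 21, q, 9), (14, 21, r, 11), (14, 32, c, 37), (14, 32, m, 16), (14, 32, q, 9), (14, 32, r, 11), (36, 13, a, 39), (36, 3, a, 39), (36, 30, a, 39), (36, 32, a, 39)}
(T ⨝ S) ⋈ R (natural join on D): {(14, 21, c, 37, x), (14, 21, m, 16, r), (14, 21, r, 11, n), (14, 32, c, 37, x), (14, 32, m, 16, r), (14, 32, r, 11, n), (36, 13, a, 39, q), (36, 13, a, 39, v), (36, 3, a, 39, q), (36, 3, a, 39, v), (36, 30, a, 39, q), (36, 30, a, 39, v), (36, 32, a, 39, q), (36, 32, a, 39, v)}
σ[D ≥ 16]: keep tuples satisfying D ≥ 16 → {(14, 21, c, 37, x), (14, 21, m, 16, r), (14, 32, c, 37, x), (14, 32, m, 16, r), (36, 13, a, 39, q), (36, 13, a, 39, v), (36, 3, a, 39, q), (36, 3, a, 39, v), (36, 30, a, 39, q), (36, 30, a, 39, v), (36, 32, a, 39, q), (36, 32, a, 39, v)}
Keep only column(s) G, D (4 duplicate(s) eliminated): {(13, 39), (21, 16), (21, 37), (3, 39), (30, 39), (32, 16), (32, 37), (32, 39)}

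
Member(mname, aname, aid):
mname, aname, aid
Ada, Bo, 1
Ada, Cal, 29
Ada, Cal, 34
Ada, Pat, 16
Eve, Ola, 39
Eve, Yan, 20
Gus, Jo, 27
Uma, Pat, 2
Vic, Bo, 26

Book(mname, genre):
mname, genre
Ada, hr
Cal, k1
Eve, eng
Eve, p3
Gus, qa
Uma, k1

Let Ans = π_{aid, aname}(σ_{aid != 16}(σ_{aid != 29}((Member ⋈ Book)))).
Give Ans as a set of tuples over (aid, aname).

Natural join on mname: {(Ada, Bo, 1, hr), (Ada, Cal, 29, hr), (Ada, Cal, 34, hr), (Ada, Pat, 16, hr), (Eve, Ola, 39, eng), (Eve, Ola, 39, p3), (Eve, Yan, 20, eng), (Eve, Yan, 20, p3), (Gus, Jo, 27, qa), (Uma, Pat, 2, k1)}
σ[aid != 29]: keep tuples satisfying aid != 29 → {(Ada, Bo, 1, hr), (Ada, Cal, 34, hr), (Ada, Pat, 16, hr), (Eve, Ola, 39, eng), (Eve, Ola, 39, p3), (Eve, Yan, 20, eng), (Eve, Yan, 20, p3), (Gus, Jo, 27, qa), (Uma, Pat, 2, k1)}
σ[aid != 16]: keep tuples satisfying aid != 16 → {(Ada, Bo, 1, hr), (Ada, Cal, 34, hr), (Eve, Ola, 39, eng), (Eve, Ola, 39, p3), (Eve, Yan, 20, eng), (Eve, Yan, 20, p3), (Gus, Jo, 27, qa), (Uma, Pat, 2, k1)}
π[aid, aname]: project onto (aid, aname) (2 duplicate(s) eliminated) → {(1, Bo), (2, Pat), (20, Yan), (27, Jo), (34, Cal), (39, Ola)}

{(1, Bo), (2, Pat), (20, Yan), (27, Jo), (34, Cal), (39, Ola)}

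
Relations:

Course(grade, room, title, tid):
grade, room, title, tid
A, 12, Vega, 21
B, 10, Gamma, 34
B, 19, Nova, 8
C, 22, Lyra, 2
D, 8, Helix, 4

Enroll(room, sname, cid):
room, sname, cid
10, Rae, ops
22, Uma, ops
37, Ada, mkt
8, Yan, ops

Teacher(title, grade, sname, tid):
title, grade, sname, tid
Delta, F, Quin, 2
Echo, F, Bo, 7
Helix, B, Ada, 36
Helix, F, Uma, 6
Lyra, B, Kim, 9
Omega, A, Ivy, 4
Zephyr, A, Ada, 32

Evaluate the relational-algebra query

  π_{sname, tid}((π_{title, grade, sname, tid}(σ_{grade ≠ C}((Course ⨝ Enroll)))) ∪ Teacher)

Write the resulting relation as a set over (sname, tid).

{(Ada, 32), (Ada, 36), (Bo, 7), (Ivy, 4), (Kim, 9), (Quin, 2), (Rae, 34), (Uma, 6), (Yan, 4)}

Joining Course and Enroll on room yields {(B, 10, Gamma, 34, Rae, ops), (C, 22, Lyra, 2, Uma, ops), (D, 8, Helix, 4, Yan, ops)}.
Apply σ_{grade ≠ C}; surviving tuples: {(B, 10, Gamma, 34, Rae, ops), (D, 8, Helix, 4, Yan, ops)}
Projecting to title, grade, sname, tid: {(Gamma, B, Rae, 34), (Helix, D, Yan, 4)}
Set union of the two operands is {(Delta, F, Quin, 2), (Echo, F, Bo, 7), (Gamma, B, Rae, 34), (Helix, B, Ada, 36), (Helix, D, Yan, 4), (Helix, F, Uma, 6), (Lyra, B, Kim, 9), (Omega, A, Ivy, 4), (Zephyr, A, Ada, 32)}.
Projecting to sname, tid: {(Ada, 32), (Ada, 36), (Bo, 7), (Ivy, 4), (Kim, 9), (Quin, 2), (Rae, 34), (Uma, 6), (Yan, 4)}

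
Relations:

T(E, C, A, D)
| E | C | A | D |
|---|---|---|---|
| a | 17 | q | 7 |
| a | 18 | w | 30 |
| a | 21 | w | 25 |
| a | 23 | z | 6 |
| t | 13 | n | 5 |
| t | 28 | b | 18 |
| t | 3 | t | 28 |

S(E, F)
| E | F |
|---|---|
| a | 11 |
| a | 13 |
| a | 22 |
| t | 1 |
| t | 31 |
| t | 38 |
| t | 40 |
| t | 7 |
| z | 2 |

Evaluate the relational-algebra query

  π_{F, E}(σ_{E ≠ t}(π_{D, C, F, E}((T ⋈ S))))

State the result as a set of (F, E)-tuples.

T ⋈ S (natural join on E): {(a, 17, q, 7, 11), (a, 17, q, 7, 13), (a, 17, q, 7, 22), (a, 18, w, 30, 11), (a, 18, w, 30, 13), (a, 18, w, 30, 22), (a, 21, w, 25, 11), (a, 21, w, 25, 13), (a, 21, w, 25, 22), (a, 23, z, 6, 11), (a, 23, z, 6, 13), (a, 23, z, 6, 22), (t, 13, n, 5, 1), (t, 13, n, 5, 31), (t, 13, n, 5, 38), (t, 13, n, 5, 40), (t, 13, n, 5, 7), (t, 28, b, 18, 1), (t, 28, b, 18, 31), (t, 28, b, 18, 38), (t, 28, b, 18, 40), (t, 28, b, 18, 7), (t, 3, t, 28, 1), (t, 3, t, 28, 31), (t, 3, t, 28, 38), (t, 3, t, 28, 40), (t, 3, t, 28, 7)}
π[D, C, F, E]: project onto (D, C, F, E) → {(18, 28, 1, t), (18, 28, 31, t), (18, 28, 38, t), (18, 28, 40, t), (18, 28, 7, t), (25, 21, 11, a), (25, 21, 13, a), (25, 21, 22, a), (28, 3, 1, t), (28, 3, 31, t), (28, 3, 38, t), (28, 3, 40, t), (28, 3, 7, t), (30, 18, 11, a), (30, 18, 13, a), (30, 18, 22, a), (5, 13, 1, t), (5, 13, 31, t), (5, 13, 38, t), (5, 13, 40, t), (5, 13, 7, t), (6, 23, 11, a), (6, 23, 13, a), (6, 23, 22, a), (7, 17, 11, a), (7, 17, 13, a), (7, 17, 22, a)}
Apply σ_{E ≠ t}; surviving tuples: {(25, 21, 11, a), (25, 21, 13, a), (25, 21, 22, a), (30, 18, 11, a), (30, 18, 13, a), (30, 18, 22, a), (6, 23, 11, a), (6, 23, 13, a), (6, 23, 22, a), (7, 17, 11, a), (7, 17, 13, a), (7, 17, 22, a)}
π[F, E]: project onto (F, E) (9 duplicate(s) eliminated) → {(11, a), (13, a), (22, a)}

{(11, a), (13, a), (22, a)}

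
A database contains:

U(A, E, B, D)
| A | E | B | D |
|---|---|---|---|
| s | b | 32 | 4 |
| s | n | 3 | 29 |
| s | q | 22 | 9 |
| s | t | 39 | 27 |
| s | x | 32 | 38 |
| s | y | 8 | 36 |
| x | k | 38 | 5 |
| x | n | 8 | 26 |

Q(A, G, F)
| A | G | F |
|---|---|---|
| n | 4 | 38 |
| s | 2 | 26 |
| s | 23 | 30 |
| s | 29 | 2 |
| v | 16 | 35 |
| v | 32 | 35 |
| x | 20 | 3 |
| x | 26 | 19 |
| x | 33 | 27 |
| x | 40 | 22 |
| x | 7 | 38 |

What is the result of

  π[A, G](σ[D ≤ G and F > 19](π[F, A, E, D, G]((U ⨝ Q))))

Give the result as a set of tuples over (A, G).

Joining U and Q on A yields {(s, b, 32, 4, 2, 26), (s, b, 32, 4, 23, 30), (s, b, 32, 4, 29, 2), (s, n, 3, 29, 2, 26), (s, n, 3, 29, 23, 30), (s, n, 3, 29, 29, 2), (s, q, 22, 9, 2, 26), (s, q, 22, 9, 23, 30), (s, q, 22, 9, 29, 2), (s, t, 39, 27, 2, 26), (s, t, 39, 27, 23, 30), (s, t, 39, 27, 29, 2), (s, x, 32, 38, 2, 26), (s, x, 32, 38, 23, 30), (s, x, 32, 38, 29, 2), (s, y, 8, 36, 2, 26), (s, y, 8, 36, 23, 30), (s, y, 8, 36, 29, 2), (x, k, 38, 5, 20, 3), (x, k, 38, 5, 26, 19), (x, k, 38, 5, 33, 27), (x, k, 38, 5, 40, 22), (x, k, 38, 5, 7, 38), (x, n, 8, 26, 20, 3), (x, n, 8, 26, 26, 19), (x, n, 8, 26, 33, 27), (x, n, 8, 26, 40, 22), (x, n, 8, 26, 7, 38)}.
Keep only column(s) F, A, E, D, G: {(19, x, k, 5, 26), (19, x, n, 26, 26), (2, s, b, 4, 29), (2, s, n, 29, 29), (2, s, q, 9, 29), (2, s, t, 27, 29), (2, s, x, 38, 29), (2, s, y, 36, 29), (22, x, k, 5, 40), (22, x, n, 26, 40), (26, s, b, 4, 2), (26, s, n, 29, 2), (26, s, q, 9, 2), (26, s, t, 27, 2), (26, s, x, 38, 2), (26, s, y, 36, 2), (27, x, k, 5, 33), (27, x, n, 26, 33), (3, x, k, 5, 20), (3, x, n, 26, 20), (30, s, b, 4, 23), (30, s, n, 29, 23), (30, s, q, 9, 23), (30, s, t, 27, 23), (30, s, x, 38, 23), (30, s, y, 36, 23), (38, x, k, 5, 7), (38, x, n, 26, 7)}
Apply σ_{D ≤ G and F > 19}; surviving tuples: {(22, x, k, 5, 40), (22, x, n, 26, 40), (27, x, k, 5, 33), (27, x, n, 26, 33), (30, s, b, 4, 23), (30, s, q, 9, 23), (38, x, k, 5, 7)}
Keep only column(s) A, G (3 duplicate(s) eliminated): {(s, 23), (x, 33), (x, 40), (x, 7)}

{(s, 23), (x, 33), (x, 40), (x, 7)}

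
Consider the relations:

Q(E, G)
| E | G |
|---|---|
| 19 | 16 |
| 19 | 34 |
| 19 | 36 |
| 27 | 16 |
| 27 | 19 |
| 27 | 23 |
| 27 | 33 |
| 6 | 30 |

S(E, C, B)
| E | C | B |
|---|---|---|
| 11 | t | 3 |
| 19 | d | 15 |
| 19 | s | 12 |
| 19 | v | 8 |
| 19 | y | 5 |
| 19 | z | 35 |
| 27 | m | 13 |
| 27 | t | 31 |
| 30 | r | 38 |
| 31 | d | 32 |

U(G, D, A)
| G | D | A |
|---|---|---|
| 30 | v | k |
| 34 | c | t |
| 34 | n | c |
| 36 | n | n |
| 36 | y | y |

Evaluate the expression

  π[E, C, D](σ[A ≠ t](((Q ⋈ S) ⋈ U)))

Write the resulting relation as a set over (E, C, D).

{(19, d, n), (19, d, y), (19, s, n), (19, s, y), (19, v, n), (19, v, y), (19, y, n), (19, y, y), (19, z, n), (19, z, y)}

Joining Q and S on E yields {(19, 16, d, 15), (19, 16, s, 12), (19, 16, v, 8), (19, 16, y, 5), (19, 16, z, 35), (19, 34, d, 15), (19, 34, s, 12), (19, 34, v, 8), (19, 34, y, 5), (19, 34, z, 35), (19, 36, d, 15), (19, 36, s, 12), (19, 36, v, 8), (19, 36, y, 5), (19, 36, z, 35), (27, 16, m, 13), (27, 16, t, 31), (27, 19, m, 13), (27, 19, t, 31), (27, 23, m, 13), (27, 23, t, 31), (27, 33, m, 13), (27, 33, t, 31)}.
Joining (Q ⋈ S) and U on G yields {(19, 34, d, 15, c, t), (19, 34, d, 15, n, c), (19, 34, s, 12, c, t), (19, 34, s, 12, n, c), (19, 34, v, 8, c, t), (19, 34, v, 8, n, c), (19, 34, y, 5, c, t), (19, 34, y, 5, n, c), (19, 34, z, 35, c, t), (19, 34, z, 35, n, c), (19, 36, d, 15, n, n), (19, 36, d, 15, y, y), (19, 36, s, 12, n, n), (19, 36, s, 12, y, y), (19, 36, v, 8, n, n), (19, 36, v, 8, y, y), (19, 36, y, 5, n, n), (19, 36, y, 5, y, y), (19, 36, z, 35, n, n), (19, 36, z, 35, y, y)}.
Filtering on A ≠ t leaves {(19, 34, d, 15, n, c), (19, 34, s, 12, n, c), (19, 34, v, 8, n, c), (19, 34, y, 5, n, c), (19, 34, z, 35, n, c), (19, 36, d, 15, n, n), (19, 36, d, 15, y, y), (19, 36, s, 12, n, n), (19, 36, s, 12, y, y), (19, 36, v, 8, n, n), (19, 36, v, 8, y, y), (19, 36, y, 5, n, n), (19, 36, y, 5, y, y), (19, 36, z, 35, n, n), (19, 36, z, 35, y, y)}.
Projecting to E, C, D (5 duplicate(s) eliminated): {(19, d, n), (19, d, y), (19, s, n), (19, s, y), (19, v, n), (19, v, y), (19, y, n), (19, y, y), (19, z, n), (19, z, y)}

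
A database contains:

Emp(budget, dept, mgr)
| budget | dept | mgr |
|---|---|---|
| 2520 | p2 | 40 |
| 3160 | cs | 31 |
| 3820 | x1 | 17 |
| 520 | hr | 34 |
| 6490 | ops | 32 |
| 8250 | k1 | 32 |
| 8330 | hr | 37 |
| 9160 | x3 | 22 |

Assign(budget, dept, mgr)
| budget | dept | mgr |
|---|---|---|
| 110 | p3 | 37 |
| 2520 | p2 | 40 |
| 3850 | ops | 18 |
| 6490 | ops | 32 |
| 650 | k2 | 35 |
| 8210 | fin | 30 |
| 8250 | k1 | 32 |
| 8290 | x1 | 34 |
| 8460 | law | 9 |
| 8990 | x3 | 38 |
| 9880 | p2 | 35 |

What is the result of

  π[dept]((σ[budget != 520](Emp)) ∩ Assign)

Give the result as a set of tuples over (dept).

Selection budget != 520: {(2520, p2, 40), (3160, cs, 31), (3820, x1, 17), (6490, ops, 32), (8250, k1, 32), (8330, hr, 37), (9160, x3, 22)}
Taking the intersection: {(2520, p2, 40), (6490, ops, 32), (8250, k1, 32)}
π[dept]: project onto (dept) → {k1, ops, p2}

{k1, ops, p2}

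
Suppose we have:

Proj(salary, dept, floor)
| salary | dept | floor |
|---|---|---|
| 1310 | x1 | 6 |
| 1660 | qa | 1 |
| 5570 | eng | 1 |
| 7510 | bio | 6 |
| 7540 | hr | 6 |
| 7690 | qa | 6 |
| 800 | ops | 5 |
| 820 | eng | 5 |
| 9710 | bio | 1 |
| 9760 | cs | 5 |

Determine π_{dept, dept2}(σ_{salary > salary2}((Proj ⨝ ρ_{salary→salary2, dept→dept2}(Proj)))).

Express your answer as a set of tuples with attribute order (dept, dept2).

{(bio, eng), (bio, qa), (bio, x1), (cs, eng), (cs, ops), (eng, ops), (eng, qa), (hr, bio), (hr, x1), (qa, bio), (qa, hr), (qa, x1)}

ρ[salary→salary2, dept→dept2]: schema becomes (salary2, dept2, floor); tuples unchanged.
Natural join on floor: {(1310, x1, 6, 1310, x1), (1310, x1, 6, 7510, bio), (1310, x1, 6, 7540, hr), (1310, x1, 6, 7690, qa), (1660, qa, 1, 1660, qa), (1660, qa, 1, 5570, eng), (1660, qa, 1, 9710, bio), (5570, eng, 1, 1660, qa), (5570, eng, 1, 5570, eng), (5570, eng, 1, 9710, bio), (7510, bio, 6, 1310, x1), (7510, bio, 6, 7510, bio), (7510, bio, 6, 7540, hr), (7510, bio, 6, 7690, qa), (7540, hr, 6, 1310, x1), (7540, hr, 6, 7510, bio), (7540, hr, 6, 7540, hr), (7540, hr, 6, 7690, qa), (7690, qa, 6, 1310, x1), (7690, qa, 6, 7510, bio), (7690, qa, 6, 7540, hr), (7690, qa, 6, 7690, qa), (800, ops, 5, 800, ops), (800, ops, 5, 820, eng), (800, ops, 5, 9760, cs), (820, eng, 5, 800, ops), (820, eng, 5, 820, eng), (820, eng, 5, 9760, cs), (9710, bio, 1, 1660, qa), (9710, bio, 1, 5570, eng), (9710, bio, 1, 9710, bio), (9760, cs, 5, 800, ops), (9760, cs, 5, 820, eng), (9760, cs, 5, 9760, cs)}
Selection salary > salary2: {(5570, eng, 1, 1660, qa), (7510, bio, 6, 1310, x1), (7540, hr, 6, 1310, x1), (7540, hr, 6, 7510, bio), (7690, qa, 6, 1310, x1), (7690, qa, 6, 7510, bio), (7690, qa, 6, 7540, hr), (820, eng, 5, 800, ops), (9710, bio, 1, 1660, qa), (9710, bio, 1, 5570, eng), (9760, cs, 5, 800, ops), (9760, cs, 5, 820, eng)}
π[dept, dept2]: project onto (dept, dept2) → {(bio, eng), (bio, qa), (bio, x1), (cs, eng), (cs, ops), (eng, ops), (eng, qa), (hr, bio), (hr, x1), (qa, bio), (qa, hr), (qa, x1)}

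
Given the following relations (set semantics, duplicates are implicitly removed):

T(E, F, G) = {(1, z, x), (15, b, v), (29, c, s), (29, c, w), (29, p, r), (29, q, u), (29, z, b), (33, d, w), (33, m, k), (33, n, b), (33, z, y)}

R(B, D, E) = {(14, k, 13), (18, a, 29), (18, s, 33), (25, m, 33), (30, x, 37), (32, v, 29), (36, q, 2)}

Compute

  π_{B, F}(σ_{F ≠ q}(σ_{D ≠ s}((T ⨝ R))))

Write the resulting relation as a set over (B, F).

T ⋈ R (natural join on E): {(29, c, s, 18, a), (29, c, s, 32, v), (29, c, w, 18, a), (29, c, w, 32, v), (29, p, r, 18, a), (29, p, r, 32, v), (29, q, u, 18, a), (29, q, u, 32, v), (29, z, b, 18, a), (29, z, b, 32, v), (33, d, w, 18, s), (33, d, w, 25, m), (33, m, k, 18, s), (33, m, k, 25, m), (33, n, b, 18, s), (33, n, b, 25, m), (33, z, y, 18, s), (33, z, y, 25, m)}
σ[D ≠ s]: keep tuples satisfying D ≠ s → {(29, c, s, 18, a), (29, c, s, 32, v), (29, c, w, 18, a), (29, c, w, 32, v), (29, p, r, 18, a), (29, p, r, 32, v), (29, q, u, 18, a), (29, q, u, 32, v), (29, z, b, 18, a), (29, z, b, 32, v), (33, d, w, 25, m), (33, m, k, 25, m), (33, n, b, 25, m), (33, z, y, 25, m)}
σ[F ≠ q]: keep tuples satisfying F ≠ q → {(29, c, s, 18, a), (29, c, s, 32, v), (29, c, w, 18, a), (29, c, w, 32, v), (29, p, r, 18, a), (29, p, r, 32, v), (29, z, b, 18, a), (29, z, b, 32, v), (33, d, w, 25, m), (33, m, k, 25, m), (33, n, b, 25, m), (33, z, y, 25, m)}
π_{B, F} gives {(18, c), (18, p), (18, z), (25, d), (25, m), (25, n), (25, z), (32, c), (32, p), (32, z)} (2 duplicate(s) eliminated).

{(18, c), (18, p), (18, z), (25, d), (25, m), (25, n), (25, z), (32, c), (32, p), (32, z)}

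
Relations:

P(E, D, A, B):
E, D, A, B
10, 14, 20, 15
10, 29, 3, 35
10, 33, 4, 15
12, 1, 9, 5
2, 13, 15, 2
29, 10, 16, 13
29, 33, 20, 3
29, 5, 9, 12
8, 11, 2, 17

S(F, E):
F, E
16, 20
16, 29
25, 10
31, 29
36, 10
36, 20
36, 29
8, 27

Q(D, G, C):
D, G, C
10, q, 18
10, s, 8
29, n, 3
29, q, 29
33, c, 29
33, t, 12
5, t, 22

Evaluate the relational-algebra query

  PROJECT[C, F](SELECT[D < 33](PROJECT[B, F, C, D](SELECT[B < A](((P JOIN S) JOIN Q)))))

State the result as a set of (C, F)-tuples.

{(18, 16), (18, 31), (18, 36), (8, 16), (8, 31), (8, 36)}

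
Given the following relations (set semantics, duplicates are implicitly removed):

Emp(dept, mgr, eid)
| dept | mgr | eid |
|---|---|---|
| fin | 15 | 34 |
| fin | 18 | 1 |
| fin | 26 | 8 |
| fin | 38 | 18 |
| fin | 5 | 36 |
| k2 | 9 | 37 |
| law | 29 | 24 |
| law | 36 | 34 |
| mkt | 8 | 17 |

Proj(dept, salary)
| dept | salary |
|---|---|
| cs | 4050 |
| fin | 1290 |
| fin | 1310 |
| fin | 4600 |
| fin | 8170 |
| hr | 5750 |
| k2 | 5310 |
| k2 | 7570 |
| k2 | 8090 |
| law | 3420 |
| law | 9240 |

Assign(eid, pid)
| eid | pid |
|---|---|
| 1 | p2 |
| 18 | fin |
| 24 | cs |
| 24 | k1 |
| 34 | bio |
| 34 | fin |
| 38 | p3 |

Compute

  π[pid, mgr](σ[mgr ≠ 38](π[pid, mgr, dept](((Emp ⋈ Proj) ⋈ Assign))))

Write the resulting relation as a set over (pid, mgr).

{(bio, 15), (bio, 36), (cs, 29), (fin, 15), (fin, 36), (k1, 29), (p2, 18)}

Natural join on dept: {(fin, 15, 34, 1290), (fin, 15, 34, 1310), (fin, 15, 34, 4600), (fin, 15, 34, 8170), (fin, 18, 1, 1290), (fin, 18, 1, 1310), (fin, 18, 1, 4600), (fin, 18, 1, 8170), (fin, 26, 8, 1290), (fin, 26, 8, 1310), (fin, 26, 8, 4600), (fin, 26, 8, 8170), (fin, 38, 18, 1290), (fin, 38, 18, 1310), (fin, 38, 18, 4600), (fin, 38, 18, 8170), (fin, 5, 36, 1290), (fin, 5, 36, 1310), (fin, 5, 36, 4600), (fin, 5, 36, 8170), (k2, 9, 37, 5310), (k2, 9, 37, 7570), (k2, 9, 37, 8090), (law, 29, 24, 3420), (law, 29, 24, 9240), (law, 36, 34, 3420), (law, 36, 34, 9240)}
Natural join on eid: {(fin, 15, 34, 1290, bio), (fin, 15, 34, 1290, fin), (fin, 15, 34, 1310, bio), (fin, 15, 34, 1310, fin), (fin, 15, 34, 4600, bio), (fin, 15, 34, 4600, fin), (fin, 15, 34, 8170, bio), (fin, 15, 34, 8170, fin), (fin, 18, 1, 1290, p2), (fin, 18, 1, 1310, p2), (fin, 18, 1, 4600, p2), (fin, 18, 1, 8170, p2), (fin, 38, 18, 1290, fin), (fin, 38, 18, 1310, fin), (fin, 38, 18, 4600, fin), (fin, 38, 18, 8170, fin), (law, 29, 24, 3420, cs), (law, 29, 24, 3420, k1), (law, 29, 24, 9240, cs), (law, 29, 24, 9240, k1), (law, 36, 34, 3420, bio), (law, 36, 34, 3420, fin), (law, 36, 34, 9240, bio), (law, 36, 34, 9240, fin)}
π_{pid, mgr, dept} gives {(bio, 15, fin), (bio, 36, law), (cs, 29, law), (fin, 15, fin), (fin, 36, law), (fin, 38, fin), (k1, 29, law), (p2, 18, fin)} (16 duplicate(s) eliminated).
σ[mgr ≠ 38]: keep tuples satisfying mgr ≠ 38 → {(bio, 15, fin), (bio, 36, law), (cs, 29, law), (fin, 15, fin), (fin, 36, law), (k1, 29, law), (p2, 18, fin)}
π_{pid, mgr} gives {(bio, 15), (bio, 36), (cs, 29), (fin, 15), (fin, 36), (k1, 29), (p2, 18)}.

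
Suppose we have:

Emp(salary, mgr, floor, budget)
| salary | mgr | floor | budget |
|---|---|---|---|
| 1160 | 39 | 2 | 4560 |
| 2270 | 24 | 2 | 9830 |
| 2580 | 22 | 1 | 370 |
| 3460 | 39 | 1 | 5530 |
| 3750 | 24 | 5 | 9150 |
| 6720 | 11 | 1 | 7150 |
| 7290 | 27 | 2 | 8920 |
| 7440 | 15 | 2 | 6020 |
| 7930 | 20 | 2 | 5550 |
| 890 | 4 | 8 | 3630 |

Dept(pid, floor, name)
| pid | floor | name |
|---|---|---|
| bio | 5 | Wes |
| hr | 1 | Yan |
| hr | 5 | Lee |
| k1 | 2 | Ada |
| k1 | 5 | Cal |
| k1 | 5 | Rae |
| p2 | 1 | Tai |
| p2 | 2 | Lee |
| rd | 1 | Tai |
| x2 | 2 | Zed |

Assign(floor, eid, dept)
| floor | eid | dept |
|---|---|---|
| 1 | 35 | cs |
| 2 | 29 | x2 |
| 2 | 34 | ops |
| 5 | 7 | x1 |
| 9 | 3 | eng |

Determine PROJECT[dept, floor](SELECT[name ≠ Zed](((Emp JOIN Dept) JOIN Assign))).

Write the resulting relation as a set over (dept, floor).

{(cs, 1), (ops, 2), (x1, 5), (x2, 2)}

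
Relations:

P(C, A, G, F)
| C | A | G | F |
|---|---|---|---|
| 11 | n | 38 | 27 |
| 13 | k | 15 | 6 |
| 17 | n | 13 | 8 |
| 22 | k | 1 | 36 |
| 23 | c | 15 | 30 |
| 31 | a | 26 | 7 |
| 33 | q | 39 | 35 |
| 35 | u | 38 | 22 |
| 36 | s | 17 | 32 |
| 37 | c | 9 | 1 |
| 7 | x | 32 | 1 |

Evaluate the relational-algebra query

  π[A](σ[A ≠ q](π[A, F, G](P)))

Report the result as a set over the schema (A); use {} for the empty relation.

{a, c, k, n, s, u, x}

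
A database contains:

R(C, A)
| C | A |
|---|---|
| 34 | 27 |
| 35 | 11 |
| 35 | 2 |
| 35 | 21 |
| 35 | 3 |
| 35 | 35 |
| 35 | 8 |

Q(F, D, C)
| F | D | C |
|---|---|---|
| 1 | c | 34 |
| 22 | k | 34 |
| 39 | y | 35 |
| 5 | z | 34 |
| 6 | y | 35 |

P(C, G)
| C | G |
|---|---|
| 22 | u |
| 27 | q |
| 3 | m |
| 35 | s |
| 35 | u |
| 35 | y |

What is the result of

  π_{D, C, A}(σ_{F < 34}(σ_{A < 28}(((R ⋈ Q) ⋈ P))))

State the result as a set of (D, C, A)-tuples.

{(y, 35, 11), (y, 35, 2), (y, 35, 21), (y, 35, 3), (y, 35, 8)}

Natural join on C: {(34, 27, 1, c), (34, 27, 22, k), (34, 27, 5, z), (35, 11, 39, y), (35, 11, 6, y), (35, 2, 39, y), (35, 2, 6, y), (35, 21, 39, y), (35, 21, 6, y), (35, 3, 39, y), (35, 3, 6, y), (35, 35, 39, y), (35, 35, 6, y), (35, 8, 39, y), (35, 8, 6, y)}
Natural join on C: {(35, 11, 39, y, s), (35, 11, 39, y, u), (35, 11, 39, y, y), (35, 11, 6, y, s), (35, 11, 6, y, u), (35, 11, 6, y, y), (35, 2, 39, y, s), (35, 2, 39, y, u), (35, 2, 39, y, y), (35, 2, 6, y, s), (35, 2, 6, y, u), (35, 2, 6, y, y), (35, 21, 39, y, s), (35, 21, 39, y, u), (35, 21, 39, y, y), (35, 21, 6, y, s), (35, 21, 6, y, u), (35, 21, 6, y, y), (35, 3, 39, y, s), (35, 3, 39, y, u), (35, 3, 39, y, y), (35, 3, 6, y, s), (35, 3, 6, y, u), (35, 3, 6, y, y), (35, 35, 39, y, s), (35, 35, 39, y, u), (35, 35, 39, y, y), (35, 35, 6, y, s), (35, 35, 6, y, u), (35, 35, 6, y, y), (35, 8, 39, y, s), (35, 8, 39, y, u), (35, 8, 39, y, y), (35, 8, 6, y, s), (35, 8, 6, y, u), (35, 8, 6, y, y)}
σ[A < 28]: keep tuples satisfying A < 28 → {(35, 11, 39, y, s), (35, 11, 39, y, u), (35, 11, 39, y, y), (35, 11, 6, y, s), (35, 11, 6, y, u), (35, 11, 6, y, y), (35, 2, 39, y, s), (35, 2, 39, y, u), (35, 2, 39, y, y), (35, 2, 6, y, s), (35, 2, 6, y, u), (35, 2, 6, y, y), (35, 21, 39, y, s), (35, 21, 39, y, u), (35, 21, 39, y, y), (35, 21, 6, y, s), (35, 21, 6, y, u), (35, 21, 6, y, y), (35, 3, 39, y, s), (35, 3, 39, y, u), (35, 3, 39, y, y), (35, 3, 6, y, s), (35, 3, 6, y, u), (35, 3, 6, y, y), (35, 8, 39, y, s), (35, 8, 39, y, u), (35, 8, 39, y, y), (35, 8, 6, y, s), (35, 8, 6, y, u), (35, 8, 6, y, y)}
σ[F < 34]: keep tuples satisfying F < 34 → {(35, 11, 6, y, s), (35, 11, 6, y, u), (35, 11, 6, y, y), (35, 2, 6, y, s), (35, 2, 6, y, u), (35, 2, 6, y, y), (35, 21, 6, y, s), (35, 21, 6, y, u), (35, 21, 6, y, y), (35, 3, 6, y, s), (35, 3, 6, y, u), (35, 3, 6, y, y), (35, 8, 6, y, s), (35, 8, 6, y, u), (35, 8, 6, y, y)}
π[D, C, A]: project onto (D, C, A) (10 duplicate(s) eliminated) → {(y, 35, 11), (y, 35, 2), (y, 35, 21), (y, 35, 3), (y, 35, 8)}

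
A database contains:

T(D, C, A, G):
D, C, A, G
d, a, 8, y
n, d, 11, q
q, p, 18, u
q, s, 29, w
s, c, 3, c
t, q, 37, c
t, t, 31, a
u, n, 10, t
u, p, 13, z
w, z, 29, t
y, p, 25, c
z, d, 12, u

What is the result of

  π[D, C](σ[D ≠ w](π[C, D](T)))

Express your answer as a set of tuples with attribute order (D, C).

Projecting to C, D: {(a, d), (c, s), (d, n), (d, z), (n, u), (p, q), (p, u), (p, y), (q, t), (s, q), (t, t), (z, w)}
Apply σ_{D ≠ w}; surviving tuples: {(a, d), (c, s), (d, n), (d, z), (n, u), (p, q), (p, u), (p, y), (q, t), (s, q), (t, t)}
Projecting to D, C: {(d, a), (n, d), (q, p), (q, s), (s, c), (t, q), (t, t), (u, n), (u, p), (y, p), (z, d)}

{(d, a), (n, d), (q, p), (q, s), (s, c), (t, q), (t, t), (u, n), (u, p), (y, p), (z, d)}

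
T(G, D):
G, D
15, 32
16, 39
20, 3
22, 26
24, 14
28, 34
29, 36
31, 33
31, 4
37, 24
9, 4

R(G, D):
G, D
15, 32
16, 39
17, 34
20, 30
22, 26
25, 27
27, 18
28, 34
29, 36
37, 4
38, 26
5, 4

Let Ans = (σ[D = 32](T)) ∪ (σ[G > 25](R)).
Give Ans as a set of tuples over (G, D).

{(15, 32), (27, 18), (28, 34), (29, 36), (37, 4), (38, 26)}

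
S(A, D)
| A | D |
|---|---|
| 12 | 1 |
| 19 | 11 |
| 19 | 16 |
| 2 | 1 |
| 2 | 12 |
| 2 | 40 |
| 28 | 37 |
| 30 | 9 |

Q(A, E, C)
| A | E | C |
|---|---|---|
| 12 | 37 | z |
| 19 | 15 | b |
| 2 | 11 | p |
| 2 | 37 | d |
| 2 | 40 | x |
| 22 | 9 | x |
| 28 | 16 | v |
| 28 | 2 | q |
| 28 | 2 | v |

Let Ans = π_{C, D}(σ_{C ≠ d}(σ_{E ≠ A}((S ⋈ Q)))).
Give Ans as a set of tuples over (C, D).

{(b, 11), (b, 16), (p, 1), (p, 12), (p, 40), (q, 37), (v, 37), (x, 1), (x, 12), (x, 40), (z, 1)}

Joining S and Q on A yields {(12, 1, 37, z), (19, 11, 15, b), (19, 16, 15, b), (2, 1, 11, p), (2, 1, 37, d), (2, 1, 40, x), (2, 12, 11, p), (2, 12, 37, d), (2, 12, 40, x), (2, 40, 11, p), (2, 40, 37, d), (2, 40, 40, x), (28, 37, 16, v), (28, 37, 2, q), (28, 37, 2, v)}.
σ[E ≠ A]: keep tuples satisfying E ≠ A → {(12, 1, 37, z), (19, 11, 15, b), (19, 16, 15, b), (2, 1, 11, p), (2, 1, 37, d), (2, 1, 40, x), (2, 12, 11, p), (2, 12, 37, d), (2, 12, 40, x), (2, 40, 11, p), (2, 40, 37, d), (2, 40, 40, x), (28, 37, 16, v), (28, 37, 2, q), (28, 37, 2, v)}
σ[C ≠ d]: keep tuples satisfying C ≠ d → {(12, 1, 37, z), (19, 11, 15, b), (19, 16, 15, b), (2, 1, 11, p), (2, 1, 40, x), (2, 12, 11, p), (2, 12, 40, x), (2, 40, 11, p), (2, 40, 40, x), (28, 37, 16, v), (28, 37, 2, q), (28, 37, 2, v)}
π[C, D]: project onto (C, D) (1 duplicate(s) eliminated) → {(b, 11), (b, 16), (p, 1), (p, 12), (p, 40), (q, 37), (v, 37), (x, 1), (x, 12), (x, 40), (z, 1)}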